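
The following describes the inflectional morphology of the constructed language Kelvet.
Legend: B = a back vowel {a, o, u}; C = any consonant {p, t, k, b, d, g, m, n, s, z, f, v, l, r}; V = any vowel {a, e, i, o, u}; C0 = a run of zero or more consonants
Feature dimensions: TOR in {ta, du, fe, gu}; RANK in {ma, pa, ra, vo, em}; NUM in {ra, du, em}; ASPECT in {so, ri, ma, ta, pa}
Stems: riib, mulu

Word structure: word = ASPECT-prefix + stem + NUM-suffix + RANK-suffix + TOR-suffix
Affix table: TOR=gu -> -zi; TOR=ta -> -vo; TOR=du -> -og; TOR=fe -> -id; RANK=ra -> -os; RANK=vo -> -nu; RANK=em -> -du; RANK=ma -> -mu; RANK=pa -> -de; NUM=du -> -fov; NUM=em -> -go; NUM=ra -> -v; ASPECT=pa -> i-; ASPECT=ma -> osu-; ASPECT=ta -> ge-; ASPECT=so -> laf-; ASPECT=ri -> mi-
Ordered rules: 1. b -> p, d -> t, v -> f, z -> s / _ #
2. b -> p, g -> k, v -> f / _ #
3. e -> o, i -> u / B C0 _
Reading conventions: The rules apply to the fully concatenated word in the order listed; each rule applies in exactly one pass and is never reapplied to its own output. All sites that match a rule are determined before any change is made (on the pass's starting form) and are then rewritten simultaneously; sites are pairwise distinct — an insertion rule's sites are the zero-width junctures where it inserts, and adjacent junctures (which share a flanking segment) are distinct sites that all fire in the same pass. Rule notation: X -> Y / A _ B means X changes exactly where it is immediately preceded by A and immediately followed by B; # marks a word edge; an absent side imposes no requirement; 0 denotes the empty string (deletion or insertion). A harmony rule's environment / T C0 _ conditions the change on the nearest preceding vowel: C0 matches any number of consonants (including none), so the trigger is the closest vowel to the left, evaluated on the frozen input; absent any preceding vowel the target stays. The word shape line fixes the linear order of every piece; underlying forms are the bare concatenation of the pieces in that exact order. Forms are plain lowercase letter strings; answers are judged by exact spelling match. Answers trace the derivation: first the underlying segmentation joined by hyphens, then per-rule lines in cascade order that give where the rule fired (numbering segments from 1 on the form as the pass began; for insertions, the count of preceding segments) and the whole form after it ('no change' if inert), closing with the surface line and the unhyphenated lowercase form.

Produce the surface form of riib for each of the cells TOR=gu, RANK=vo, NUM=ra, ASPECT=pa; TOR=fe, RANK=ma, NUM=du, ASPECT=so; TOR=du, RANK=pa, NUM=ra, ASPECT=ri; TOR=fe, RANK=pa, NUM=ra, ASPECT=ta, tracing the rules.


cell TOR=gu, RANK=vo, NUM=ra, ASPECT=pa:
underlying: i-riib-v-nu-zi
1. b -> p, d -> t, v -> f, z -> s / _ #: no change
2. b -> p, g -> k, v -> f / _ #: no change
3. e -> o, i -> u / B C0 _: fires at position(s) 10: iriibvnuzu
surface: iriibvnuzu

cell TOR=fe, RANK=ma, NUM=du, ASPECT=so:
underlying: laf-riib-fov-mu-id
1. b -> p, d -> t, v -> f, z -> s / _ #: fires at position(s) 14: lafriibfovmuit
2. b -> p, g -> k, v -> f / _ #: no change
3. e -> o, i -> u / B C0 _: fires at position(s) 5, 13: lafruibfovmuut
surface: lafruibfovmuut

cell TOR=du, RANK=pa, NUM=ra, ASPECT=ri:
underlying: mi-riib-v-de-og
1. b -> p, d -> t, v -> f, z -> s / _ #: no change
2. b -> p, g -> k, v -> f / _ #: fires at position(s) 11: miriibvdeok
3. e -> o, i -> u / B C0 _: no change
surface: miriibvdeok

cell TOR=fe, RANK=pa, NUM=ra, ASPECT=ta:
underlying: ge-riib-v-de-id
1. b -> p, d -> t, v -> f, z -> s / _ #: fires at position(s) 11: geriibvdeit
2. b -> p, g -> k, v -> f / _ #: no change
3. e -> o, i -> u / B C0 _: no change
surface: geriibvdeit


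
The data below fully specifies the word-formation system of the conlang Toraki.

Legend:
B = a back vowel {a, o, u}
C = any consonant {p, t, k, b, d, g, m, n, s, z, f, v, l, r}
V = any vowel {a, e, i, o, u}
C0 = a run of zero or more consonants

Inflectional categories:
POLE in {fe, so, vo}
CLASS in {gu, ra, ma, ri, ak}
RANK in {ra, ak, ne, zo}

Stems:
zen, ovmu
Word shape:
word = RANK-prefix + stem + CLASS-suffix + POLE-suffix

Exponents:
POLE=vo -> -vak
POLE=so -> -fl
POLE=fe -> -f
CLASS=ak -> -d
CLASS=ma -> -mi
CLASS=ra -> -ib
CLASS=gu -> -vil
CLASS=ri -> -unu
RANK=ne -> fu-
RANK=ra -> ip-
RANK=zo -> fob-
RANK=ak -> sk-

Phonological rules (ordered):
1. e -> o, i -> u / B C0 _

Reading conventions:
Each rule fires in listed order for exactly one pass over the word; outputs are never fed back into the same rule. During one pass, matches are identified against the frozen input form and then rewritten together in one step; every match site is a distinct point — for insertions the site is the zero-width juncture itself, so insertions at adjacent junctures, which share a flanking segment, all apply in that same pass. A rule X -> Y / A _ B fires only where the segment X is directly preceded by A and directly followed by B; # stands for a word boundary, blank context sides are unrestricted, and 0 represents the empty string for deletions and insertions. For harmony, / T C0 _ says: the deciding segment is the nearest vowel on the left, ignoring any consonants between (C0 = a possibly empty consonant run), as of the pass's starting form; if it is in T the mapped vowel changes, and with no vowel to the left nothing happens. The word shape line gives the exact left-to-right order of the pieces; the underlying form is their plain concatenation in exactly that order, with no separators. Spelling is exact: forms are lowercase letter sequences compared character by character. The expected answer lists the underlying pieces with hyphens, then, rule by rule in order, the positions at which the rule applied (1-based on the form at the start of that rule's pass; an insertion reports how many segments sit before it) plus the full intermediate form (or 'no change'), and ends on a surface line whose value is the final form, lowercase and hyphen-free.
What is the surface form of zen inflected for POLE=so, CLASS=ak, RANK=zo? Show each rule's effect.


underlying: fob-zen-d-fl
1. e -> o, i -> u / B C0 _: fires at position(s) 5: fobzondfl
surface: fobzondfl


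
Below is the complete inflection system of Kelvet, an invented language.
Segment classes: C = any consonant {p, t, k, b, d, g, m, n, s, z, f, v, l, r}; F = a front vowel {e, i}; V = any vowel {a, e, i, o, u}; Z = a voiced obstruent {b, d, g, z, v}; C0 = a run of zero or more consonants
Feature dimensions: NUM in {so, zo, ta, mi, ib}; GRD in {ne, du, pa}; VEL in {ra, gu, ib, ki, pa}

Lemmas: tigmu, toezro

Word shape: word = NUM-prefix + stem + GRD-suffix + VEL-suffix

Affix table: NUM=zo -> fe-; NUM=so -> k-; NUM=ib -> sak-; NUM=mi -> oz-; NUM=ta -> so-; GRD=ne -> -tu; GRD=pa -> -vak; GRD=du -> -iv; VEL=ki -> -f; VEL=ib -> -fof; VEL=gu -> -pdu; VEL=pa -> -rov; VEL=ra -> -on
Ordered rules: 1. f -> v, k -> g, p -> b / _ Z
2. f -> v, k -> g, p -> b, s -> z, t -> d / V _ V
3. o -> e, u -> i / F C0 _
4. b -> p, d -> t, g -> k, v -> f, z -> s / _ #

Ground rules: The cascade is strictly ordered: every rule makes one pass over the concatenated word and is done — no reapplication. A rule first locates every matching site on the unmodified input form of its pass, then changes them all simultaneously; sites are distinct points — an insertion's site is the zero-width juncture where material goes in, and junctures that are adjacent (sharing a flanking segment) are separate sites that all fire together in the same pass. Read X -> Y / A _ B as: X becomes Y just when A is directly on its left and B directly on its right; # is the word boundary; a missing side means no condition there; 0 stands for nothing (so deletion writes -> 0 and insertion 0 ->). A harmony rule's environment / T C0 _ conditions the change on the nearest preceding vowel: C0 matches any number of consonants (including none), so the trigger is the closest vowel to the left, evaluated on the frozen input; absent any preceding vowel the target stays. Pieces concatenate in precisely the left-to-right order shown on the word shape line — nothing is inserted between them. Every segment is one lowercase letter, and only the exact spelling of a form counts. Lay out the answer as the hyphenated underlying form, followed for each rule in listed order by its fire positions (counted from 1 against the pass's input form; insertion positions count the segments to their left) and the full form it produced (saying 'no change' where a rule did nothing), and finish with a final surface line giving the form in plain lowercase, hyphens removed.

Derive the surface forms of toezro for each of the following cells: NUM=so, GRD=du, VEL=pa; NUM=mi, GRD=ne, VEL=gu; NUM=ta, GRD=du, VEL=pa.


cell NUM=so, GRD=du, VEL=pa:
underlying: k-toezro-iv-rov
1. f -> v, k -> g, p -> b / _ Z: no change
2. f -> v, k -> g, p -> b, s -> z, t -> d / V _ V: no change
3. o -> e, u -> i / F C0 _: fires at position(s) 7, 11: ktoezreivrev
4. b -> p, d -> t, g -> k, v -> f, z -> s / _ #: fires at position(s) 12: ktoezreivref
surface: ktoezreivref

cell NUM=mi, GRD=ne, VEL=gu:
underlying: oz-toezro-tu-pdu
1. f -> v, k -> g, p -> b / _ Z: fires at position(s) 11: oztoezrotubdu
2. f -> v, k -> g, p -> b, s -> z, t -> d / V _ V: fires at position(s) 9: oztoezrodubdu
3. o -> e, u -> i / F C0 _: fires at position(s) 8: oztoezredubdu
4. b -> p, d -> t, g -> k, v -> f, z -> s / _ #: no change
surface: oztoezredubdu

cell NUM=ta, GRD=du, VEL=pa:
underlying: so-toezro-iv-rov
1. f -> v, k -> g, p -> b / _ Z: no change
2. f -> v, k -> g, p -> b, s -> z, t -> d / V _ V: fires at position(s) 3: sodoezroivrov
3. o -> e, u -> i / F C0 _: fires at position(s) 8, 12: sodoezreivrev
4. b -> p, d -> t, g -> k, v -> f, z -> s / _ #: fires at position(s) 13: sodoezreivref
surface: sodoezreivref


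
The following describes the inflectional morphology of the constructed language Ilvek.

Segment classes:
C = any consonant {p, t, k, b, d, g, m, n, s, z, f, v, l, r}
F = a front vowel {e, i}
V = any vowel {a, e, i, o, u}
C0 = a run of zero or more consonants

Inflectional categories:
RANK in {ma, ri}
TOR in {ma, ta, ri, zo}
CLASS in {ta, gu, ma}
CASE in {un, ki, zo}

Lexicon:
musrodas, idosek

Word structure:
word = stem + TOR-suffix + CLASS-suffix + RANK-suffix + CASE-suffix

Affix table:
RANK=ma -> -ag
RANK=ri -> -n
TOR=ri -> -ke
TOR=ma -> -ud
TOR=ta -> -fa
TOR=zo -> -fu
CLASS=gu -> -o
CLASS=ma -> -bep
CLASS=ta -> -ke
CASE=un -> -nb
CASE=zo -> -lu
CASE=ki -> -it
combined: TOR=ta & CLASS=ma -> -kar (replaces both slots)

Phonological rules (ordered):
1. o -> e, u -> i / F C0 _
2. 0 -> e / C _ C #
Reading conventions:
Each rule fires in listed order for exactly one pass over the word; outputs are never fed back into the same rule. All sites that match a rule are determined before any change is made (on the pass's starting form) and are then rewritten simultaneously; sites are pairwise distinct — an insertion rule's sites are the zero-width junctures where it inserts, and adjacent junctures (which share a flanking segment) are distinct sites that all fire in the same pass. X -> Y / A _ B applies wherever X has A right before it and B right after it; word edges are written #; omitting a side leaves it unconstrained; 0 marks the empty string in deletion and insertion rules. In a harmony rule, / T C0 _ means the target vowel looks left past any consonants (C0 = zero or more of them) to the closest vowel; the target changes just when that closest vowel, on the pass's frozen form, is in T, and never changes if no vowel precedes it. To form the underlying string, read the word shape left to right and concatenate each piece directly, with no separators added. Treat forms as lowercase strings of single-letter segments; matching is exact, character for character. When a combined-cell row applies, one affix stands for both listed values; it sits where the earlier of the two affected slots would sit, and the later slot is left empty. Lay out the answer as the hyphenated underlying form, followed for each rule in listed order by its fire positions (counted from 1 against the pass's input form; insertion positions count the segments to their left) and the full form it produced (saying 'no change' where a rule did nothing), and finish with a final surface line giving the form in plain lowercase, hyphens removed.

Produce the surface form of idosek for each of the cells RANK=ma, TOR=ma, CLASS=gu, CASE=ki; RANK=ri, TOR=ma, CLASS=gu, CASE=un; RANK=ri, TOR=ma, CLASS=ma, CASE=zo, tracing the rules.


cell RANK=ma, TOR=ma, CLASS=gu, CASE=ki:
underlying: idosek-ud-o-ag-it
1. o -> e, u -> i / F C0 _: fires at position(s) 3, 7: idesekidoagit
2. 0 -> e / C _ C #: no change
surface: idesekidoagit

cell RANK=ri, TOR=ma, CLASS=gu, CASE=un:
underlying: idosek-ud-o-n-nb
1. o -> e, u -> i / F C0 _: fires at position(s) 3, 7: idesekidonnb
2. 0 -> e / C _ C #: inserts after position(s) 11: idesekidonneb
surface: idesekidonneb

cell RANK=ri, TOR=ma, CLASS=ma, CASE=zo:
underlying: idosek-ud-bep-n-lu
1. o -> e, u -> i / F C0 _: fires at position(s) 3, 7, 14: idesekidbepnli
2. 0 -> e / C _ C #: no change
surface: idesekidbepnli


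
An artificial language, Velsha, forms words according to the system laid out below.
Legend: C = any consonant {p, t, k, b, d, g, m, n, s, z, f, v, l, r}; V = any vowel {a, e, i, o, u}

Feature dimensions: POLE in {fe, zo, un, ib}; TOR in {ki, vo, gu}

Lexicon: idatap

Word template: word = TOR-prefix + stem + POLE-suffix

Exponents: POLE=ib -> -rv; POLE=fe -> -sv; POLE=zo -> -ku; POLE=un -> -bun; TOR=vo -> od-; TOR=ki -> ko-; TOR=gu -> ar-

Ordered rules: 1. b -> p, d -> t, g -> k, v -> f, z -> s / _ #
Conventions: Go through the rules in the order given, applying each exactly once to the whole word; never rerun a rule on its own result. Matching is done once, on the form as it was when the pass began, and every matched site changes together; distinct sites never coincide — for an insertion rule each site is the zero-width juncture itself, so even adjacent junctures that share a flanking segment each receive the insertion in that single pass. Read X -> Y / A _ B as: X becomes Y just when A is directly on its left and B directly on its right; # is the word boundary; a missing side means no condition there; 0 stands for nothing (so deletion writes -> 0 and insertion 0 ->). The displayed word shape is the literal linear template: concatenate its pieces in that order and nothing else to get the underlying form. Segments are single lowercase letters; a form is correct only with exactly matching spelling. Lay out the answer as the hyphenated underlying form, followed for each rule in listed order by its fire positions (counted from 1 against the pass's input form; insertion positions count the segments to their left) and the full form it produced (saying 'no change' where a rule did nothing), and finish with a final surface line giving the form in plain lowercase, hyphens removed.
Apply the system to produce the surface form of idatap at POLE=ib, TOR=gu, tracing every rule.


underlying: ar-idatap-rv
1. b -> p, d -> t, g -> k, v -> f, z -> s / _ #: fires at position(s) 10: aridataprf
surface: aridataprf


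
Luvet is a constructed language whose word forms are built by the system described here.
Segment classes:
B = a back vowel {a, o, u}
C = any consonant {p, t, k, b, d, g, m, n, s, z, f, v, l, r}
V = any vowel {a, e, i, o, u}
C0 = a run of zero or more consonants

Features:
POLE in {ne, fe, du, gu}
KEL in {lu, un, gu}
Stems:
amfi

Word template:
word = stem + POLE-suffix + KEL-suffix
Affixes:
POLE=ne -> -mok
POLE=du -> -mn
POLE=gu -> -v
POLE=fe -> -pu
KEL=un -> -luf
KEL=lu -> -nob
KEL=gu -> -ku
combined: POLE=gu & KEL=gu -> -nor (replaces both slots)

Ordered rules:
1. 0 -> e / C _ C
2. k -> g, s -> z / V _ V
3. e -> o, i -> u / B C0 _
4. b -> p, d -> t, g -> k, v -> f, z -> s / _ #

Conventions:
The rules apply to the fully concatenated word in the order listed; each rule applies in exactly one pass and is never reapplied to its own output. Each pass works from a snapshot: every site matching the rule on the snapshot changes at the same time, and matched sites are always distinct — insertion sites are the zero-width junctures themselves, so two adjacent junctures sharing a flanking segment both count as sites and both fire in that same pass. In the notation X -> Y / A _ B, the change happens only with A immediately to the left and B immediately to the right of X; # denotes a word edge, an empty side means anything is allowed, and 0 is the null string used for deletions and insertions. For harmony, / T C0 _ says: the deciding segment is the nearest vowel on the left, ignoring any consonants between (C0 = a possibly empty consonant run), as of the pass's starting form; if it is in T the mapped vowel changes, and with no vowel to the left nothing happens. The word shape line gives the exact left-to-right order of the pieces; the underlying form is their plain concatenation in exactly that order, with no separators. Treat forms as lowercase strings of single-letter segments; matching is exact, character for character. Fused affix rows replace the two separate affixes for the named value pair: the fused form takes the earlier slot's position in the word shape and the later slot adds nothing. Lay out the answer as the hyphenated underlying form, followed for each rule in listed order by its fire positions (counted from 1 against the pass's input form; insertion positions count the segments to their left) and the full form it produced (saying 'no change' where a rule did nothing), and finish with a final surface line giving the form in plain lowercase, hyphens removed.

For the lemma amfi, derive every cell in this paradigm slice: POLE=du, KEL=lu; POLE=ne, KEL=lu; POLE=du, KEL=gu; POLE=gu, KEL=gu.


cell POLE=du, KEL=lu:
underlying: amfi-mn-nob
1. 0 -> e / C _ C: inserts after position(s) 2, 5, 6: amefimenenob
2. k -> g, s -> z / V _ V: no change
3. e -> o, i -> u / B C0 _: fires at position(s) 3: amofimenenob
4. b -> p, d -> t, g -> k, v -> f, z -> s / _ #: fires at position(s) 12: amofimenenop
surface: amofimenenop

cell POLE=ne, KEL=lu:
underlying: amfi-mok-nob
1. 0 -> e / C _ C: inserts after position(s) 2, 7: amefimokenob
2. k -> g, s -> z / V _ V: fires at position(s) 8: amefimogenob
3. e -> o, i -> u / B C0 _: fires at position(s) 3, 9: amofimogonob
4. b -> p, d -> t, g -> k, v -> f, z -> s / _ #: fires at position(s) 12: amofimogonop
surface: amofimogonop

cell POLE=du, KEL=gu:
underlying: amfi-mn-ku
1. 0 -> e / C _ C: inserts after position(s) 2, 5, 6: amefimeneku
2. k -> g, s -> z / V _ V: fires at position(s) 10: amefimenegu
3. e -> o, i -> u / B C0 _: fires at position(s) 3: amofimenegu
4. b -> p, d -> t, g -> k, v -> f, z -> s / _ #: no change
surface: amofimenegu

cell POLE=gu, KEL=gu:
underlying: amfi-nor
1. 0 -> e / C _ C: inserts after position(s) 2: amefinor
2. k -> g, s -> z / V _ V: no change
3. e -> o, i -> u / B C0 _: fires at position(s) 3: amofinor
4. b -> p, d -> t, g -> k, v -> f, z -> s / _ #: no change
surface: amofinor


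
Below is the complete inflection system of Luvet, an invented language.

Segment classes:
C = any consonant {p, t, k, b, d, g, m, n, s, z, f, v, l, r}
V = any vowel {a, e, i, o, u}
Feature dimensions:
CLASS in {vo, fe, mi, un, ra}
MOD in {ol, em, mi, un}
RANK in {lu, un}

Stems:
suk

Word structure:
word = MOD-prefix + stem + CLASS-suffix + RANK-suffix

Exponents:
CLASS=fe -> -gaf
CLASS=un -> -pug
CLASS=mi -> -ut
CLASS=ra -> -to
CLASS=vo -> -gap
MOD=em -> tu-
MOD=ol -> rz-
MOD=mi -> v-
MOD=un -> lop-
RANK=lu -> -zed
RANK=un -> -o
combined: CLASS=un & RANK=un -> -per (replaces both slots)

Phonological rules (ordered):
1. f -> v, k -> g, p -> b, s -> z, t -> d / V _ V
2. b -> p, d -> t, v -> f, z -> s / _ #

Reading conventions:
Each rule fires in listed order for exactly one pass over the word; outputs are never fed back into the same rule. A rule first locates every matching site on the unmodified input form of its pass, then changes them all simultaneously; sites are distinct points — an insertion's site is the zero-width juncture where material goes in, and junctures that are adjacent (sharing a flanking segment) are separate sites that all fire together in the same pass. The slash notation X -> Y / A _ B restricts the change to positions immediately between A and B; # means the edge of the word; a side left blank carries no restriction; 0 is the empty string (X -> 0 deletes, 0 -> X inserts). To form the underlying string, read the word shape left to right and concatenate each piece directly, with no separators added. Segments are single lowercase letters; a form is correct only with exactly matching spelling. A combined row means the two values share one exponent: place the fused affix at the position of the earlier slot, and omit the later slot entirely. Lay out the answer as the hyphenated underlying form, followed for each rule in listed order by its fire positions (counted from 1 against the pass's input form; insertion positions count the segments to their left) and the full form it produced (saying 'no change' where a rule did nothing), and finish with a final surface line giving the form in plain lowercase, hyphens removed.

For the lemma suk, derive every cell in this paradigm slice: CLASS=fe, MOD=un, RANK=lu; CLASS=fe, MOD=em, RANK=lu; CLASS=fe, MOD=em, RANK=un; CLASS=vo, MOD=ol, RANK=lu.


cell CLASS=fe, MOD=un, RANK=lu:
underlying: lop-suk-gaf-zed
1. f -> v, k -> g, p -> b, s -> z, t -> d / V _ V: no change
2. b -> p, d -> t, v -> f, z -> s / _ #: fires at position(s) 12: lopsukgafzet
surface: lopsukgafzet

cell CLASS=fe, MOD=em, RANK=lu:
underlying: tu-suk-gaf-zed
1. f -> v, k -> g, p -> b, s -> z, t -> d / V _ V: fires at position(s) 3: tuzukgafzed
2. b -> p, d -> t, v -> f, z -> s / _ #: fires at position(s) 11: tuzukgafzet
surface: tuzukgafzet

cell CLASS=fe, MOD=em, RANK=un:
underlying: tu-suk-gaf-o
1. f -> v, k -> g, p -> b, s -> z, t -> d / V _ V: fires at position(s) 3, 8: tuzukgavo
2. b -> p, d -> t, v -> f, z -> s / _ #: no change
surface: tuzukgavo

cell CLASS=vo, MOD=ol, RANK=lu:
underlying: rz-suk-gap-zed
1. f -> v, k -> g, p -> b, s -> z, t -> d / V _ V: no change
2. b -> p, d -> t, v -> f, z -> s / _ #: fires at position(s) 11: rzsukgapzet
surface: rzsukgapzet


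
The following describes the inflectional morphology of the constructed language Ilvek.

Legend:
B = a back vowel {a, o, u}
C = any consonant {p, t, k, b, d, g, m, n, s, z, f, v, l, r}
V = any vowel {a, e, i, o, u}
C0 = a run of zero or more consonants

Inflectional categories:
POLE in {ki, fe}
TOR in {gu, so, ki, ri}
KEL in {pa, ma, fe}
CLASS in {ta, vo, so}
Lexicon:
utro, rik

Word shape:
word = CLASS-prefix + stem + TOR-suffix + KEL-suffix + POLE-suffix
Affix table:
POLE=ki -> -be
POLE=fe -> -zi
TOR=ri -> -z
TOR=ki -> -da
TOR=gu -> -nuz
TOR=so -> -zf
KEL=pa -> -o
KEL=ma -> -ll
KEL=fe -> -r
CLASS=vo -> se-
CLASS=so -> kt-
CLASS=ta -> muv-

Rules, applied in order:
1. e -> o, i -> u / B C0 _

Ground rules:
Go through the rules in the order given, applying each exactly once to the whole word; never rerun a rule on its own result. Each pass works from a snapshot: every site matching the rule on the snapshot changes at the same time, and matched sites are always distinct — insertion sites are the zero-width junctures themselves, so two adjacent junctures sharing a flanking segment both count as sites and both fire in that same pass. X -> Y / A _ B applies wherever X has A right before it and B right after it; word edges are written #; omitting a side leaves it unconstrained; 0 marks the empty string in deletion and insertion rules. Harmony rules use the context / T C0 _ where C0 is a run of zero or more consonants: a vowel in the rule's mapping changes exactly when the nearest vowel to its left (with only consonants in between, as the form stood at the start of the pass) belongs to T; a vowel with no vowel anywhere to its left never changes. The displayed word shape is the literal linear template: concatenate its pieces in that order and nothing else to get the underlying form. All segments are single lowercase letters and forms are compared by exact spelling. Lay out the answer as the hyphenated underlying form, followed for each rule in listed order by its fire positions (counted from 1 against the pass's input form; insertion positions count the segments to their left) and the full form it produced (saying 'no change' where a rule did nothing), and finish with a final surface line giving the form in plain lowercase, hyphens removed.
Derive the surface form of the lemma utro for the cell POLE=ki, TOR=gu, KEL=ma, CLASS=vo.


underlying: se-utro-nuz-ll-be
1. e -> o, i -> u / B C0 _: fires at position(s) 13: seutronuzllbo
surface: seutronuzllbo


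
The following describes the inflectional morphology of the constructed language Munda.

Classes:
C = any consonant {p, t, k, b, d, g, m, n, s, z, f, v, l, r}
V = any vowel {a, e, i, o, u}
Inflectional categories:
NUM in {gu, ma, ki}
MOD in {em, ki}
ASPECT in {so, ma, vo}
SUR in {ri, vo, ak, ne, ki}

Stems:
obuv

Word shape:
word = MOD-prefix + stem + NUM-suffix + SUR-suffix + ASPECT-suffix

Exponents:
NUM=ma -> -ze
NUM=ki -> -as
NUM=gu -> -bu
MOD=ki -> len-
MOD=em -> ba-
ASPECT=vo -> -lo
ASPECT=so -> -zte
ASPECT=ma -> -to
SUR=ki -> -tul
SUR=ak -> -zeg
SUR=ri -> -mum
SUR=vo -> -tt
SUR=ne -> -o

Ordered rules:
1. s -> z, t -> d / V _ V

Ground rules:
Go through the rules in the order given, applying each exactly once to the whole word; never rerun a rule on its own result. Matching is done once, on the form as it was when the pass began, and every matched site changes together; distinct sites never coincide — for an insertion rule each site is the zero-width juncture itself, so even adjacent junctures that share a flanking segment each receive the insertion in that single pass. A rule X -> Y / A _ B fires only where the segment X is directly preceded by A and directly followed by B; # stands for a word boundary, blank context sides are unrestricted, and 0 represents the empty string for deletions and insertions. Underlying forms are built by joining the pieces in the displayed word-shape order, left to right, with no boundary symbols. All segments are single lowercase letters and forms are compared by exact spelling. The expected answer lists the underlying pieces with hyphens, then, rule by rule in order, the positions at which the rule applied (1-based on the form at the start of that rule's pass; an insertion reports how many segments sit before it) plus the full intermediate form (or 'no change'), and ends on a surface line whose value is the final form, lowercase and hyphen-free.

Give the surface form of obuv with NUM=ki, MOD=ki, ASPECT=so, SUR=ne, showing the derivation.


underlying: len-obuv-as-o-zte
1. s -> z, t -> d / V _ V: fires at position(s) 9: lenobuvazozte
surface: lenobuvazozte


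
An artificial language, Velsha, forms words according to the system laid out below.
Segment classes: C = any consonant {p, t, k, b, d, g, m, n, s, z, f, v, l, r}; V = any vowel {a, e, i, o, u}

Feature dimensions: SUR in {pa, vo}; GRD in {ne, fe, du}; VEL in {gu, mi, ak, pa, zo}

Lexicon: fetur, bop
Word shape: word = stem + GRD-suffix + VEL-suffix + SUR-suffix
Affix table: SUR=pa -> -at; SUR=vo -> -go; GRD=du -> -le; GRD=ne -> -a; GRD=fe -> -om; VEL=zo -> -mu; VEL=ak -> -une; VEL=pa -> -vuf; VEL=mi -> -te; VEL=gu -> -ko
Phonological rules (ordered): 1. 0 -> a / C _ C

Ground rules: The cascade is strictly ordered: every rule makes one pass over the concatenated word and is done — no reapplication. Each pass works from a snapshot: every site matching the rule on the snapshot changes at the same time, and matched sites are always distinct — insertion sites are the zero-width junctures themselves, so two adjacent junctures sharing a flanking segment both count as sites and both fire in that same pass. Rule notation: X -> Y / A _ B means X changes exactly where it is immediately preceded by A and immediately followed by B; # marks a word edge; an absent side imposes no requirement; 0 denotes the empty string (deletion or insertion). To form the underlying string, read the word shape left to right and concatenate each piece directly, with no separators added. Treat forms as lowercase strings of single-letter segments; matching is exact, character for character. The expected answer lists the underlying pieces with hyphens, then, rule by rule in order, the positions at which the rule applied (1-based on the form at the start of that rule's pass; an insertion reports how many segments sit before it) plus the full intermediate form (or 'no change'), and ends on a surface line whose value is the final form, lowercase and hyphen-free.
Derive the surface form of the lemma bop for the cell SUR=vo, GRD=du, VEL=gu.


underlying: bop-le-ko-go
1. 0 -> a / C _ C: inserts after position(s) 3: bopalekogo
surface: bopalekogo


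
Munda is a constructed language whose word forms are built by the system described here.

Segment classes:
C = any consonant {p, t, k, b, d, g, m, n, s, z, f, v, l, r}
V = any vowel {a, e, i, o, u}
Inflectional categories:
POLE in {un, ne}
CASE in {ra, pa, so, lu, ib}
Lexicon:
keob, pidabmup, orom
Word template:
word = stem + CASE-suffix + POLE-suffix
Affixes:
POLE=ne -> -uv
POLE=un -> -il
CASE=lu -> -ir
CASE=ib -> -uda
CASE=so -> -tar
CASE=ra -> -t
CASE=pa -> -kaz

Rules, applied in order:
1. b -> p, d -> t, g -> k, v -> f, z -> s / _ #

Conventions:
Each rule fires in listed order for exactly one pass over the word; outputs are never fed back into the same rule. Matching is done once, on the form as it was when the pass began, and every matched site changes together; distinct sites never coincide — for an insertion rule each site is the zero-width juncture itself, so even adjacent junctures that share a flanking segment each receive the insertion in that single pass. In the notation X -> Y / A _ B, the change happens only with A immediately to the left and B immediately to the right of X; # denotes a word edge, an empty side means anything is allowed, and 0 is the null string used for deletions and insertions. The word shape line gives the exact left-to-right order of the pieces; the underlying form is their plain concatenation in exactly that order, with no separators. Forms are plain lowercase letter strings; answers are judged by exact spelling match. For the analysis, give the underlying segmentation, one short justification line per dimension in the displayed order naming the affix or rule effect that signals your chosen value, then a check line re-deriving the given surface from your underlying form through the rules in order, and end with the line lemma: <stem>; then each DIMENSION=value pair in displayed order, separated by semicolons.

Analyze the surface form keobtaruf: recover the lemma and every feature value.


underlying: keob-tar-uv
POLE=ne - signalled by the affix -uv
CASE=so - signalled by the affix -tar
check: keobtaruv -> keobtaruf
lemma: keob; POLE=ne; CASE=so


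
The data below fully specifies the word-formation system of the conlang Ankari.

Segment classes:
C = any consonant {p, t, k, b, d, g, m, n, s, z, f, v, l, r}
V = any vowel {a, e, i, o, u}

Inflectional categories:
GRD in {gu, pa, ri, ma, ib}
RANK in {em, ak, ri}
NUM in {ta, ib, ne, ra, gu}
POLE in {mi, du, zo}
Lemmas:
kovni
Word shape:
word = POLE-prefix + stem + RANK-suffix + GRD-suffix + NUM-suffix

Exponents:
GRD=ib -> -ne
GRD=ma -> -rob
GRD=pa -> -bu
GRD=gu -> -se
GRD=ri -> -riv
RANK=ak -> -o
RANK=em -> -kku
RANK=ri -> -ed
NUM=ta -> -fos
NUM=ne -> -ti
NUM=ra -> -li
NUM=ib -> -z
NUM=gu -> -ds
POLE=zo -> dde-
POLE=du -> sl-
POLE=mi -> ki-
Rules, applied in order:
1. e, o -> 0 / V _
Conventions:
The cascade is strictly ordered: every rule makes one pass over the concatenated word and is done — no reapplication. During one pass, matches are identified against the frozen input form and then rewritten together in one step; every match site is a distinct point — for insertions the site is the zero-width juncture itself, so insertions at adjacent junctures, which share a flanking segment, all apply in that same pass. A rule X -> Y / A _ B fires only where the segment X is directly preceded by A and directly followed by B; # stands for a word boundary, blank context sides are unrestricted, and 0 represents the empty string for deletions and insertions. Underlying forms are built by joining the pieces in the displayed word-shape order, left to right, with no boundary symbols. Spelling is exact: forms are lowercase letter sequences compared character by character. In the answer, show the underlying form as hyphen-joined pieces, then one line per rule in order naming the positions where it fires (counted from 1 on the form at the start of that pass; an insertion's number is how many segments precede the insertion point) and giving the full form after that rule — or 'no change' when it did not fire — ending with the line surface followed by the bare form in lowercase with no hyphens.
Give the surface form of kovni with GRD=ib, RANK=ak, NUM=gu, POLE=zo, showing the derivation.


underlying: dde-kovni-o-ne-ds
1. e, o -> 0 / V _: fires at position(s) 9: ddekovnineds
surface: ddekovnineds


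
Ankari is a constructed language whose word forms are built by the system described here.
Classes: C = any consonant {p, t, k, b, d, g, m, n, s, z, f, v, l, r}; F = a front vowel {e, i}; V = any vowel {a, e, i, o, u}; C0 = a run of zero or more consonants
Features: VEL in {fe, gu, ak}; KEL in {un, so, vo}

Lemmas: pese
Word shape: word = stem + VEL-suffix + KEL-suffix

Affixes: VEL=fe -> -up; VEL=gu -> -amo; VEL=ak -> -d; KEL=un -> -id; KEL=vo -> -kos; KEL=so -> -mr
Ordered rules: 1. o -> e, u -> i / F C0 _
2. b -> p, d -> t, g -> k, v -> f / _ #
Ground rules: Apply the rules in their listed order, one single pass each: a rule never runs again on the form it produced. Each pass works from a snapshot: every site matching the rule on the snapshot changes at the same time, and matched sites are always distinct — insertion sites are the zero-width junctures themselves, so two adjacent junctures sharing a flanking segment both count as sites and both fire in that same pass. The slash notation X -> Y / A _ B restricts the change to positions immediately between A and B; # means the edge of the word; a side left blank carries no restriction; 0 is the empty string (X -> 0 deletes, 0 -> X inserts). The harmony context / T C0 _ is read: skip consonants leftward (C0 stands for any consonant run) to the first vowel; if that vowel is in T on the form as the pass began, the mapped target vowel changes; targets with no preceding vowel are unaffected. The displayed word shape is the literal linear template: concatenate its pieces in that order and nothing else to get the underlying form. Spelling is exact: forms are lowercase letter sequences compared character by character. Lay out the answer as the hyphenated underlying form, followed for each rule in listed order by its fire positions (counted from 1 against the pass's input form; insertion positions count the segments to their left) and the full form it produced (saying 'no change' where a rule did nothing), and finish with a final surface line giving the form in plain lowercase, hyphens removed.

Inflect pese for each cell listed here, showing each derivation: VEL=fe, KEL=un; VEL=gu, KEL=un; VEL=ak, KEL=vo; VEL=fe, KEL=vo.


cell VEL=fe, KEL=un:
underlying: pese-up-id
1. o -> e, u -> i / F C0 _: fires at position(s) 5: peseipid
2. b -> p, d -> t, g -> k, v -> f / _ #: fires at position(s) 8: peseipit
surface: peseipit

cell VEL=gu, KEL=un:
underlying: pese-amo-id
1. o -> e, u -> i / F C0 _: no change
2. b -> p, d -> t, g -> k, v -> f / _ #: fires at position(s) 9: peseamoit
surface: peseamoit

cell VEL=ak, KEL=vo:
underlying: pese-d-kos
1. o -> e, u -> i / F C0 _: fires at position(s) 7: pesedkes
2. b -> p, d -> t, g -> k, v -> f / _ #: no change
surface: pesedkes

cell VEL=fe, KEL=vo:
underlying: pese-up-kos
1. o -> e, u -> i / F C0 _: fires at position(s) 5: peseipkos
2. b -> p, d -> t, g -> k, v -> f / _ #: no change
surface: peseipkos


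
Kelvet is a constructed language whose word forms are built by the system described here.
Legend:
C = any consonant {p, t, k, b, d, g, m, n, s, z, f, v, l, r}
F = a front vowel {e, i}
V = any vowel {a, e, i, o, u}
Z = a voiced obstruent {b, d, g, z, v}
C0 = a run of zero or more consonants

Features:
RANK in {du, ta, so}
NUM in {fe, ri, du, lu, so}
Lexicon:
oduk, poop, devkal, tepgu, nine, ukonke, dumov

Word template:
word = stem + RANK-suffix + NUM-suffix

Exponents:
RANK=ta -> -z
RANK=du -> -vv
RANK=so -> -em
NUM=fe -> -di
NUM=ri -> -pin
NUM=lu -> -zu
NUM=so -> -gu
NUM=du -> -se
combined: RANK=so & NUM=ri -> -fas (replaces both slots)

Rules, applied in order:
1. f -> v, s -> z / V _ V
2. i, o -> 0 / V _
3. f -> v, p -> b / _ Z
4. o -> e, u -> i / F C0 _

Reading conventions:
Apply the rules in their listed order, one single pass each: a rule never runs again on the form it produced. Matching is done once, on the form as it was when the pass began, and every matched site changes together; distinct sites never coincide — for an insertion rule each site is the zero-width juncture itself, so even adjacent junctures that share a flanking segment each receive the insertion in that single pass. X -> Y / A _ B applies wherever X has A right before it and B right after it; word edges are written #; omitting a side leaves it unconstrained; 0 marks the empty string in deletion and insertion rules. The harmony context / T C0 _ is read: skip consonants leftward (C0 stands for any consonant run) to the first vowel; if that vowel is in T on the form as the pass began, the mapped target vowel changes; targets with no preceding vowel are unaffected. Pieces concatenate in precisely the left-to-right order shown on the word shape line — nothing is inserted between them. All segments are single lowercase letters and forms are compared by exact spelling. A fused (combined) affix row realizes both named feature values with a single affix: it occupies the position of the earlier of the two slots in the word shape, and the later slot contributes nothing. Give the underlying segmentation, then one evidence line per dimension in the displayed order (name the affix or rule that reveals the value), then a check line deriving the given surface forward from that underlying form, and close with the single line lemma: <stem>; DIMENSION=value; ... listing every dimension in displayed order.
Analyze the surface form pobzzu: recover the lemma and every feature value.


underlying: poop-z-zu
RANK=ta - signalled by the affix -z
NUM=lu - signalled by the affix -zu
check: poopzzu -> poopzzu -> popzzu -> pobzzu -> pobzzu
lemma: poop; RANK=ta; NUM=lu


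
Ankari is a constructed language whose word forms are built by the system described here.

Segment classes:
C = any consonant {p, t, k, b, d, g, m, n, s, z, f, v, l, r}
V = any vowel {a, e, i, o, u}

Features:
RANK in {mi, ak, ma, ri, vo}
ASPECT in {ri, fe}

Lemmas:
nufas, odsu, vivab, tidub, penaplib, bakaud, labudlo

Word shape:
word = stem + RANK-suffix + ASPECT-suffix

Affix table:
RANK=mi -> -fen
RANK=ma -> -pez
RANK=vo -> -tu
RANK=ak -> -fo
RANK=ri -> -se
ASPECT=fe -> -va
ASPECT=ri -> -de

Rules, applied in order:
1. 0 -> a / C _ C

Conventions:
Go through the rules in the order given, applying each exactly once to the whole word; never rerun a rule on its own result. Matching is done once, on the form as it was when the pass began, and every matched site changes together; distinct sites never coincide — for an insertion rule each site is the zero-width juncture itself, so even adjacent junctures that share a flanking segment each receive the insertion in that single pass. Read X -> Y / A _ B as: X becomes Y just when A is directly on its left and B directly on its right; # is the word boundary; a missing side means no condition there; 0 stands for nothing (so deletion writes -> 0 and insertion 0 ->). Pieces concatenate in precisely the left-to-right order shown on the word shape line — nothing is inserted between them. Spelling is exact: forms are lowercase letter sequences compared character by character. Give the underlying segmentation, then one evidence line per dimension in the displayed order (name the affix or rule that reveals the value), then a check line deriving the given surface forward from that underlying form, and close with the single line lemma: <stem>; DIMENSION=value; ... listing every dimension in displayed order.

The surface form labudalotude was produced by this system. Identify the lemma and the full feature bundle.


underlying: labudlo-tu-de
RANK=vo - signalled by the affix -tu
ASPECT=ri - signalled by the affix -de
check: labudlotude -> labudalotude
lemma: labudlo; RANK=vo; ASPECT=ri
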